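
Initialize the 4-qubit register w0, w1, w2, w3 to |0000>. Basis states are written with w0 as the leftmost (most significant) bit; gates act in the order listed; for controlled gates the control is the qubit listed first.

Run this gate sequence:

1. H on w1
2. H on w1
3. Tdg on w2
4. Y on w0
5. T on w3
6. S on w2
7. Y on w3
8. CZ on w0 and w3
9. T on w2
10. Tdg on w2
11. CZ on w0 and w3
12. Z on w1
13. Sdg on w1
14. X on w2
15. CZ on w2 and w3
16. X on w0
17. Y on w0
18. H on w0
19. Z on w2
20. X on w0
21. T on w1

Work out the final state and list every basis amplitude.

After the circuit, the state carries amplitude sqrt(2)*I/2 on |0011>, -sqrt(2)*I/2 on |1011>, and 0 on every other basis state. Key observation: steps 8-11 multiply out to the identity, so the circuit reduces to the remaining gates.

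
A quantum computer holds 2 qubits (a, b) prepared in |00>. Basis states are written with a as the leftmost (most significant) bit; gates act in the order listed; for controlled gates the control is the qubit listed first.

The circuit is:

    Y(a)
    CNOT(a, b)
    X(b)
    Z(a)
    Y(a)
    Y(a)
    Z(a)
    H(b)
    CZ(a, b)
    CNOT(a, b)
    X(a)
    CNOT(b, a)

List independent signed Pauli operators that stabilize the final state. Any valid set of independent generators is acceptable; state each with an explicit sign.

One valid set of independent stabilizer generators is -XX, +ZZ (any independent generating set of the same group is equally correct).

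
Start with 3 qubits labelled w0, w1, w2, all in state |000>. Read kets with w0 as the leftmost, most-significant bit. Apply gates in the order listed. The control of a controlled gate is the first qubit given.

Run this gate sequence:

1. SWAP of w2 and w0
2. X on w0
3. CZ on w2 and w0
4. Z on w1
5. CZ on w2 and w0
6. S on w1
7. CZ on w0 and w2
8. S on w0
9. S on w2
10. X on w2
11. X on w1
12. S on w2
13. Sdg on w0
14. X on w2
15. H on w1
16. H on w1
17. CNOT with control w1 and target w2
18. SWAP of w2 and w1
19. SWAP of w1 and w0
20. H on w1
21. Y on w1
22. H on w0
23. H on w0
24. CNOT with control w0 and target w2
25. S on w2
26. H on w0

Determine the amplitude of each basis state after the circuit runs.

The final amplitudes are -1/2 on |000>, 0 on |001>, -1/2 on |010>, 0 on |011>, 1/2 on |100>, 0 on |101>, 1/2 on |110>, 0 on |111>.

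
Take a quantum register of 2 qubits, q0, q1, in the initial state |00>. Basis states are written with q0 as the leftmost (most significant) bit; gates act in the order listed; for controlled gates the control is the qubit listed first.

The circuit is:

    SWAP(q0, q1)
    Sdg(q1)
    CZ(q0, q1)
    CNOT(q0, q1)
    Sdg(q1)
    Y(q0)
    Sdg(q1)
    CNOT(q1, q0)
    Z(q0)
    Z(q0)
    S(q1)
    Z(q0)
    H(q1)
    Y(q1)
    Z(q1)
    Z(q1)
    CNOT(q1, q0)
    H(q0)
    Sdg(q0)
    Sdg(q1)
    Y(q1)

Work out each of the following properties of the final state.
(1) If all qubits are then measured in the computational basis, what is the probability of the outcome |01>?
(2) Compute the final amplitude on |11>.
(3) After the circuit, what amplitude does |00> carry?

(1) The probability of measuring |01> is 1/4.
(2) The final state's coefficient on |11> equals 1/2.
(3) The amplitude on |00> is -1/2.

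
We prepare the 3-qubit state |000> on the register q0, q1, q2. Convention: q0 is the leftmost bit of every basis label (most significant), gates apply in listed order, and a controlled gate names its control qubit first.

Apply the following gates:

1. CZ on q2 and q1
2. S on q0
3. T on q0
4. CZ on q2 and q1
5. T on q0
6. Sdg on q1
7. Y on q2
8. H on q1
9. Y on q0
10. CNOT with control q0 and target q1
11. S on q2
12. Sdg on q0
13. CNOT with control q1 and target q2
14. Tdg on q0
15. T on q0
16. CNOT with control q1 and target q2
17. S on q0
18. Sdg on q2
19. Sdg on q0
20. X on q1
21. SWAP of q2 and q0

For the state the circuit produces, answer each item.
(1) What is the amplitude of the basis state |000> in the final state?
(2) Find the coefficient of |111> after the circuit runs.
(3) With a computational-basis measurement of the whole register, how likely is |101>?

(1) The final state's coefficient on |000> equals 0. Key observation: gates 11-18 undo each other exactly, leaving only the rest of the circuit to track.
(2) The amplitude on |111> is sqrt(2)*I/2.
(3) A full measurement returns |101> with probability 1/2.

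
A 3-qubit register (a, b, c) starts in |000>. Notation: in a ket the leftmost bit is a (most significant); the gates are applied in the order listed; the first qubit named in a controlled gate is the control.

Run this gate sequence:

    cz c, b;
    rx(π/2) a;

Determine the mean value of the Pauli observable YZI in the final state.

The observable YZI averages to -1.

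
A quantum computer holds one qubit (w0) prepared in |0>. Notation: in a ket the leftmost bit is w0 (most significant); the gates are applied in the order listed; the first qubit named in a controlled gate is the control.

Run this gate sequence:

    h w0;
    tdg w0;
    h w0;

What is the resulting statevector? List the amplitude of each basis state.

The resulting statevector has amplitude 1/2 - exp(3*I*pi/4)/2 on |0>, 1/2 + exp(3*I*pi/4)/2 on |1>.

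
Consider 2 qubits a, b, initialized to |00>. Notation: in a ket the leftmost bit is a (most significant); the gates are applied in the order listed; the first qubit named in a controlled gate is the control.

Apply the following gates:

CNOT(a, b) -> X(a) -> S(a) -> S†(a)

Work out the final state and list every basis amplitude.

After the circuit, the state carries amplitude 1 on |10>, and 0 on every other basis state.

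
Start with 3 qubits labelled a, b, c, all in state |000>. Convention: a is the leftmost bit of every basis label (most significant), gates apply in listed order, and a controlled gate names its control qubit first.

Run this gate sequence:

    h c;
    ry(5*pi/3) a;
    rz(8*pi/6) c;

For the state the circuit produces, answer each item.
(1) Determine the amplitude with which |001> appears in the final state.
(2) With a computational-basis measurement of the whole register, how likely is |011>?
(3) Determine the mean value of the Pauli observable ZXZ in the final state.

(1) |001> carries amplitude -sqrt(6)*exp(2*I*pi/3)/4 in the final state.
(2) A full measurement returns |011> with probability 0.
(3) In the final state, ZXZ has expectation 0.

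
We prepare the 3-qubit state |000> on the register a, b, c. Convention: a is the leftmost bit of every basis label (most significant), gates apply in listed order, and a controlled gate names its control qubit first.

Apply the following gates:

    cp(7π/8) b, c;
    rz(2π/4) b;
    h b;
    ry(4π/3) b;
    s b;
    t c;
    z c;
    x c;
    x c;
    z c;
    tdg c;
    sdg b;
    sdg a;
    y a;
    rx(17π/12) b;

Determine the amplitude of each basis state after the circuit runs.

The final amplitudes are -sqrt(6*sqrt(2) + 12)*exp(3*I*pi/4)/16 - 3*sqrt(4 - 2*sqrt(2))*exp(3*I*pi/4)/16 - sqrt(12 - 6*sqrt(2))*exp(I*pi/4)/16 - sqrt(4 - 2*sqrt(2))*exp(I*pi/4)/16 + sqrt(12 - 6*sqrt(2))*exp(3*I*pi/4)/16 + sqrt(2*sqrt(2) + 4)*exp(3*I*pi/4)/16 + sqrt(6*sqrt(2) + 12)*exp(I*pi/4)/16 + 3*sqrt(2*sqrt(2) + 4)*exp(I*pi/4)/16 on |100>, -3*sqrt(2*sqrt(2) + 4)*exp(I*pi/4)/16 - sqrt(4 - 2*sqrt(2))*exp(I*pi/4)/16 + sqrt(12 - 6*sqrt(2))*exp(3*I*pi/4)/16 + sqrt(12 - 6*sqrt(2))*exp(I*pi/4)/16 + sqrt(2*sqrt(2) + 4)*exp(3*I*pi/4)/16 + 3*sqrt(4 - 2*sqrt(2))*exp(3*I*pi/4)/16 + sqrt(6*sqrt(2) + 12)*exp(3*I*pi/4)/16 + sqrt(6*sqrt(2) + 12)*exp(I*pi/4)/16 on |110>, and 0 on every other basis state. Key observation: steps 5-12 multiply out to the identity, so the circuit reduces to the remaining gates.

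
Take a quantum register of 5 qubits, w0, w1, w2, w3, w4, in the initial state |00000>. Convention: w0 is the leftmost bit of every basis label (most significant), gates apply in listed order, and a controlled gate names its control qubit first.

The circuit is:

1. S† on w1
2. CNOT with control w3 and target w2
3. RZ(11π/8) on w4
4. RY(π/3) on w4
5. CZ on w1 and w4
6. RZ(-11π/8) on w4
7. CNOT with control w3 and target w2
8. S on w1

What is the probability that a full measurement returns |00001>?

The probability of measuring |00001> is 1/4.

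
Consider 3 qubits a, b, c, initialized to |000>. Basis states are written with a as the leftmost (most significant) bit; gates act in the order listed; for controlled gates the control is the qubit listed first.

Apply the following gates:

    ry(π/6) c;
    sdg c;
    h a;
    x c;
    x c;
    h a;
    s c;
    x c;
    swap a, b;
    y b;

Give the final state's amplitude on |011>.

The final state's coefficient on |011> equals I*(sqrt(2) + sqrt(6))/4. Key observation: steps 2-7 multiply out to the identity, so the circuit reduces to the remaining gates.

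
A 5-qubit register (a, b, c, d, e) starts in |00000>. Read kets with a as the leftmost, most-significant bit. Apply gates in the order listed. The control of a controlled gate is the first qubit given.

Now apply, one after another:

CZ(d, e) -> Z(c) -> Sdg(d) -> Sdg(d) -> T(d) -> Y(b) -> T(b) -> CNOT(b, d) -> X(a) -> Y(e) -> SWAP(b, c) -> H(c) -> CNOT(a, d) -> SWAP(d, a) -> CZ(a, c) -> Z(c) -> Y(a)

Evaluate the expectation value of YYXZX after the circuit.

The observable YYXZX averages to 0.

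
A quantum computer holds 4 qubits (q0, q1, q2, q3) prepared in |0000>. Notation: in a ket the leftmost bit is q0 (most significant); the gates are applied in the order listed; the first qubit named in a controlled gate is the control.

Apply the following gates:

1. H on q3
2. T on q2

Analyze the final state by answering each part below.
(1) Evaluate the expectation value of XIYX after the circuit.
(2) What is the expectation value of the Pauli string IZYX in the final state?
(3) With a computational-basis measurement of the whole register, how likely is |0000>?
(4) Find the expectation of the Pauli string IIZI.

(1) The expectation value of XIYX is 0.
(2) The observable IZYX averages to 0.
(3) A full measurement returns |0000> with probability 1/2.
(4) In the final state, IIZI has expectation 1.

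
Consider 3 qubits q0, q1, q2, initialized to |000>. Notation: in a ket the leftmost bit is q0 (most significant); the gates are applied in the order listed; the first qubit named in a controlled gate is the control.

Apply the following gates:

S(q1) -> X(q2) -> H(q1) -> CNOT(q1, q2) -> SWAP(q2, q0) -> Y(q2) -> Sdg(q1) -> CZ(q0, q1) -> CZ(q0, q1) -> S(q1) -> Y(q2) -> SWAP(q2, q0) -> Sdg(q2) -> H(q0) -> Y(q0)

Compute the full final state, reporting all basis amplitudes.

The final amplitudes are 0 on |000>, -1/2 on |001>, -I/2 on |010>, 0 on |011>, 0 on |100>, 1/2 on |101>, I/2 on |110>, 0 on |111>.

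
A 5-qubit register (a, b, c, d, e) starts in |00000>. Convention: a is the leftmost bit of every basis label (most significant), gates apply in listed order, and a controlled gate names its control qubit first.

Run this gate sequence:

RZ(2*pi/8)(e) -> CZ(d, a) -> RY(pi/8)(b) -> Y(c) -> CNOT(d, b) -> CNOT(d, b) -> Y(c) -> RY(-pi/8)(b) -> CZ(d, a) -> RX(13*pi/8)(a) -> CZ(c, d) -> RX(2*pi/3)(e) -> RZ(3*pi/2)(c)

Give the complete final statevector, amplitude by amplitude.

The resulting statevector has amplitude exp(I*pi/8)*cos(3*pi/16)/2 on |00000>, sqrt(3)*I*exp(-7*I*pi/8)*cos(pi/16)**2*cos(3*pi/16)/2 + sqrt(3)*I*exp(-7*I*pi/8)*sin(pi/16)**2*cos(3*pi/16)/2 on |00001>, exp(5*I*pi/8)*sin(3*pi/16)/2 on |10000>, -sqrt(3)*exp(-7*I*pi/8)*sin(pi/16)**2*sin(3*pi/16)/2 - sqrt(3)*exp(-7*I*pi/8)*sin(3*pi/16)*cos(pi/16)**2/2 on |10001>, and 0 on every other basis state. Key observation: the block from step 2 through step 9 cancels to the identity and can be dropped.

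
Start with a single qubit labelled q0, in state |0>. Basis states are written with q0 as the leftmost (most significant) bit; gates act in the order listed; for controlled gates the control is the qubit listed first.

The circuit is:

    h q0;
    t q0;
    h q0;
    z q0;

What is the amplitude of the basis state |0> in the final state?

The final state's coefficient on |0> equals 1/2 + exp(I*pi/4)/2.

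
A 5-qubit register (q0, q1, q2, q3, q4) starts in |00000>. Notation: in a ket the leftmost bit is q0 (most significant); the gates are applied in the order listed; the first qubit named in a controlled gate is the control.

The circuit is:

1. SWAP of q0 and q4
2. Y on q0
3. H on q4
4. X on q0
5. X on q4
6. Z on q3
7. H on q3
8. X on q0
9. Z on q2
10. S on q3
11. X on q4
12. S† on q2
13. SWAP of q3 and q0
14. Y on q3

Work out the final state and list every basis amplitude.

After the circuit, the state carries amplitude 1/2 on |00000>, 1/2 on |00001>, I/2 on |10000>, I/2 on |10001>, and 0 on every other basis state.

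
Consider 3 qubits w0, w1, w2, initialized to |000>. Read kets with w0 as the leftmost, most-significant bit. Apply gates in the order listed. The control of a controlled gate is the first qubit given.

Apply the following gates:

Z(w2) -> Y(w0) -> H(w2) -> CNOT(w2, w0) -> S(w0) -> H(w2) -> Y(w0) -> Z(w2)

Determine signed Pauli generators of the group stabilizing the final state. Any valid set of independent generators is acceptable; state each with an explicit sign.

The stabilizer group can be generated by +YIZ, -ZIX, +IZI, among other valid generating sets.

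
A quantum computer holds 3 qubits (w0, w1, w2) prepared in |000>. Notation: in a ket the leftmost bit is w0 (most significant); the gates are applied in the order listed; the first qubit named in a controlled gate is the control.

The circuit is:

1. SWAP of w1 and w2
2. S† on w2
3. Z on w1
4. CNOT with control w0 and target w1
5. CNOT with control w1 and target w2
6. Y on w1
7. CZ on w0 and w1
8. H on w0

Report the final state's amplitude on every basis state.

The final amplitudes are sqrt(2)*I/2 on |010>, sqrt(2)*I/2 on |110>, and 0 on every other basis state.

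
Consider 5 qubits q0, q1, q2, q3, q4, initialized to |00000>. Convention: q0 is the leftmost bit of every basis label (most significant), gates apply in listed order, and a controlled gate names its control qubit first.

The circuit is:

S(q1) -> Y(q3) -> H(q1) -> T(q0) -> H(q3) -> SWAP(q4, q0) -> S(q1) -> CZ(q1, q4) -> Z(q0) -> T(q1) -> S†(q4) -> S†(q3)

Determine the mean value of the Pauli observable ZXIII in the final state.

The observable ZXIII averages to -sqrt(2)/2.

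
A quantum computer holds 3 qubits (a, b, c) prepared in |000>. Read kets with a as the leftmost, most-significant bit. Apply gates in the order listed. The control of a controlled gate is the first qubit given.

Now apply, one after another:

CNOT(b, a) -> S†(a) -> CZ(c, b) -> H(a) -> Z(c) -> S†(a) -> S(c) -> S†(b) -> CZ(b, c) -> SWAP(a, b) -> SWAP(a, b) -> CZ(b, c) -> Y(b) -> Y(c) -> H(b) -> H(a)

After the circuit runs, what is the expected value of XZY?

The observable XZY averages to 0.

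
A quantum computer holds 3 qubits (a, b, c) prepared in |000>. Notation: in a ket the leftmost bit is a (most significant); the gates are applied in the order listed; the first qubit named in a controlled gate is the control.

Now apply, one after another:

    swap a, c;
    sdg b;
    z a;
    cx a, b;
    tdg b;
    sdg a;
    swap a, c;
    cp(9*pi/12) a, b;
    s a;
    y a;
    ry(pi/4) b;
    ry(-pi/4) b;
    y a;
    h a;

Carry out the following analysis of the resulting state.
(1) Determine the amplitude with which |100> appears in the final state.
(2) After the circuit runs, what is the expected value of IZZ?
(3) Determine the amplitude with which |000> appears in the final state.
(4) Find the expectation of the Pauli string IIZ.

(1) The final state's coefficient on |100> equals sqrt(2)/2.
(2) The expectation value of IZZ is 1.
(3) The final state's coefficient on |000> equals sqrt(2)/2.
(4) The expectation value of IIZ is 1.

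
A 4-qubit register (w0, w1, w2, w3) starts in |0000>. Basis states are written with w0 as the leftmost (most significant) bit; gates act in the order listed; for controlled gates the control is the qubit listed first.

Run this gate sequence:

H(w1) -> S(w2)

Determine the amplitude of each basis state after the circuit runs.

After the circuit, the state carries amplitude sqrt(2)/2 on |0000>, sqrt(2)/2 on |0100>, and 0 on every other basis state.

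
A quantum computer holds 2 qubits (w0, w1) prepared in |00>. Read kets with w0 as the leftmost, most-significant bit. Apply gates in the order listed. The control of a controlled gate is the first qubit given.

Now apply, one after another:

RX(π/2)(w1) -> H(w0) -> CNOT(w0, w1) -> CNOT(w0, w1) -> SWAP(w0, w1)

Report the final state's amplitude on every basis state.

After the circuit, the state carries amplitude 1/2 on |00>, 1/2 on |01>, -I/2 on |10>, -I/2 on |11>. Key observation: steps 3-4 multiply out to the identity, so the circuit reduces to the remaining gates.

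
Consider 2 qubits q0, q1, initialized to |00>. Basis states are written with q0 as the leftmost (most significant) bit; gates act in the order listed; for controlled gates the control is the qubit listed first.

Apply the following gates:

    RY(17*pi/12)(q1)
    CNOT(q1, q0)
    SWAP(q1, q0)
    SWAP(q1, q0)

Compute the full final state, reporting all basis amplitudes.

The resulting statevector has amplitude -sqrt(3*sqrt(2) + 6)/4 + sqrt(2 - sqrt(2))/4 on |00>, 0 on |01>, 0 on |10>, sqrt(6 - 3*sqrt(2))/4 + sqrt(sqrt(2) + 2)/4 on |11>. Key observation: gates 3-4 undo each other exactly, leaving only the rest of the circuit to track.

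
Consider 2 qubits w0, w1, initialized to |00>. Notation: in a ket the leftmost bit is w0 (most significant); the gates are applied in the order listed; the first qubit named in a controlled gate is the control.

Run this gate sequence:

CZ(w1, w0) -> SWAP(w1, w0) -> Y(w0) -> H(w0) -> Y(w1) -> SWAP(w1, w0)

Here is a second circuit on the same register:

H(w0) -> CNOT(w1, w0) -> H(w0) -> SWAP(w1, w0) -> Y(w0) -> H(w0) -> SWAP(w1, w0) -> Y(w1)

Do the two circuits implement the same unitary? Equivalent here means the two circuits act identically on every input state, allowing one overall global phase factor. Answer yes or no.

No: there is an input state on which the two circuits produce genuinely different outputs (not merely differing by a phase).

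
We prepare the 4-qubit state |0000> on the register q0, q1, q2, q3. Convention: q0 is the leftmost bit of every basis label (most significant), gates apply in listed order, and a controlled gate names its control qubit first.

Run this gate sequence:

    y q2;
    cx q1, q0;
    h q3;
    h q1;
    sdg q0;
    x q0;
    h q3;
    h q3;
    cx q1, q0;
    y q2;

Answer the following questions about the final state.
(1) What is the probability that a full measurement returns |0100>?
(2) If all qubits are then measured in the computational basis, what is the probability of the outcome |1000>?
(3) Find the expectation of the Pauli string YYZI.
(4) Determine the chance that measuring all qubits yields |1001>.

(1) The probability of measuring |0100> is 1/4.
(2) A full measurement returns |1000> with probability 1/4.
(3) In the final state, YYZI has expectation 1.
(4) A full measurement returns |1001> with probability 1/4.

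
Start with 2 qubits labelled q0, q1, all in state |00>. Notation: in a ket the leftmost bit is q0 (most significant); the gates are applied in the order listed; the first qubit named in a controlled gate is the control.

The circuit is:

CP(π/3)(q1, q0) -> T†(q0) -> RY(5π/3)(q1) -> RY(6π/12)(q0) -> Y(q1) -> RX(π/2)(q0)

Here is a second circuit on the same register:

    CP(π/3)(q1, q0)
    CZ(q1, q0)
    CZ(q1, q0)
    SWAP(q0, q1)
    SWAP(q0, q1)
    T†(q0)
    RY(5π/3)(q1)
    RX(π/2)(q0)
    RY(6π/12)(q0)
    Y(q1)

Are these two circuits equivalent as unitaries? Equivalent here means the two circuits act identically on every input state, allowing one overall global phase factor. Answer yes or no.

No — the two circuits implement different unitaries, even allowing a global phase.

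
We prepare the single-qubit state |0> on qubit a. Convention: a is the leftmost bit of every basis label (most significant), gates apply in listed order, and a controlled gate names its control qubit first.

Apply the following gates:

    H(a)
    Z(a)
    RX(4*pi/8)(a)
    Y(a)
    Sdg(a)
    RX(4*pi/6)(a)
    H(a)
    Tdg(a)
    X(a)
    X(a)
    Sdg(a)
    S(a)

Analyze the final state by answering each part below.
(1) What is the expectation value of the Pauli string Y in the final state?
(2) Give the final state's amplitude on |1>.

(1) The observable Y averages to -sqrt(2)/4 + sqrt(6)/4.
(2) The final state's coefficient on |1> equals (sqrt(2) + sqrt(6)*I)*exp(3*I*pi/4)/4.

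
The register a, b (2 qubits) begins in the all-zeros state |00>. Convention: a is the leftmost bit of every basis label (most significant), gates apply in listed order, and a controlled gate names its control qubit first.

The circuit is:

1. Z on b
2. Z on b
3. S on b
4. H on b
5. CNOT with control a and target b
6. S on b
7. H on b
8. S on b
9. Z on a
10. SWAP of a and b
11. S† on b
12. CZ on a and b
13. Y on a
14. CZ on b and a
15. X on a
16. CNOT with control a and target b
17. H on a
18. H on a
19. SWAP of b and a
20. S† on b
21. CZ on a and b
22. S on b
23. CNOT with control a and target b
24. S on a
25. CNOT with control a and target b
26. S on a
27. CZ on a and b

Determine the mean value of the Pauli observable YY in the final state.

The expectation value of YY is -1. Key observation: the block from step 17 through step 18 cancels to the identity and can be dropped.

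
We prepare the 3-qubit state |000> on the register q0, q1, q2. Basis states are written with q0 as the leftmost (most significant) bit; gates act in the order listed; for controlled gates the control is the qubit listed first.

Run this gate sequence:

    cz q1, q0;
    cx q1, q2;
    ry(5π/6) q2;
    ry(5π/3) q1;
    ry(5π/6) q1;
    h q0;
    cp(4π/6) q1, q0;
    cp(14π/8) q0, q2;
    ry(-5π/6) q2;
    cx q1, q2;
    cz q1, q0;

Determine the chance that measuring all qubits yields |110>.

The probability of measuring |110> is 1/32 - sqrt(2)/64.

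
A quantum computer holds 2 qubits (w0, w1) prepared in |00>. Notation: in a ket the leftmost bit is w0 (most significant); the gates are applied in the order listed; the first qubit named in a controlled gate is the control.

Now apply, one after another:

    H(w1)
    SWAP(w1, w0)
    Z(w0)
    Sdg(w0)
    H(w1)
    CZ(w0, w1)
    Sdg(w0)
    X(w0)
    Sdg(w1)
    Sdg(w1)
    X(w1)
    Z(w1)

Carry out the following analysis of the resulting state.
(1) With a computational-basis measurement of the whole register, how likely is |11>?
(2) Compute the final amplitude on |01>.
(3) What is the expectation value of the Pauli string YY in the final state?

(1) A full measurement returns |11> with probability 1/4.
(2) The final state's coefficient on |01> equals -1/2.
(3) The expectation value of YY is 1.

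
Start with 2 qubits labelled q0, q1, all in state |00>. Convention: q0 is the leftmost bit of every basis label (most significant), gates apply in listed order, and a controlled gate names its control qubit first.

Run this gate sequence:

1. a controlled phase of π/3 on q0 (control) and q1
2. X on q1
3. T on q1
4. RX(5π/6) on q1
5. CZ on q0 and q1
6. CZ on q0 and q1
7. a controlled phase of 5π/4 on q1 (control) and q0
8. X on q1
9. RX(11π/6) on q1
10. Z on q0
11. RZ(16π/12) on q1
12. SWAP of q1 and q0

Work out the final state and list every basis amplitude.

The resulting statevector has amplitude exp(7*I*pi/12)/2 on |00>, 0 on |01>, -sqrt(3)*exp(5*I*pi/12)/2 on |10>, 0 on |11>. Key observation: gates 5-6 undo each other exactly, leaving only the rest of the circuit to track.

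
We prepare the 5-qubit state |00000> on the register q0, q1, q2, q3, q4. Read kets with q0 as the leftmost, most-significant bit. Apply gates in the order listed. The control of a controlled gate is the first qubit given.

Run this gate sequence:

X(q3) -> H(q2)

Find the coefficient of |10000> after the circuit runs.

The final state's coefficient on |10000> equals 0.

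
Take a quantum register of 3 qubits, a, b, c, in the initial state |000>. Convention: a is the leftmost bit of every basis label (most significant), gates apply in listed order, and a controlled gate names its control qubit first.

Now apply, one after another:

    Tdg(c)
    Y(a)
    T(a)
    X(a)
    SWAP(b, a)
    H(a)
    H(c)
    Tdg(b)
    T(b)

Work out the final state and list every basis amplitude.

After the circuit, the state carries amplitude exp(3*I*pi/4)/2 on |000>, exp(3*I*pi/4)/2 on |001>, 0 on |010>, 0 on |011>, exp(3*I*pi/4)/2 on |100>, exp(3*I*pi/4)/2 on |101>, 0 on |110>, 0 on |111>.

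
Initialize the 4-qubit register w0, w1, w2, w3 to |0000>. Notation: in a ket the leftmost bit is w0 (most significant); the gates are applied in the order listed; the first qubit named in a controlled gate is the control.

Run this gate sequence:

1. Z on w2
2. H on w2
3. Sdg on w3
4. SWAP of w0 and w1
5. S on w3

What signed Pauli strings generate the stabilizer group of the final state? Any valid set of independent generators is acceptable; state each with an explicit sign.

One valid set of independent stabilizer generators is +IIXI, +ZIII, +IZII, +IIIZ (any independent generating set of the same group is equally correct).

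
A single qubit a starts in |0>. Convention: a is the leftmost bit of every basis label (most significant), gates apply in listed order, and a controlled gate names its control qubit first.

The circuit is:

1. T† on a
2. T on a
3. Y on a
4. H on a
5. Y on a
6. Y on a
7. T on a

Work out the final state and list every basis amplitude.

The resulting statevector has amplitude sqrt(2)*I/2 on |0>, -sqrt(2)*exp(3*I*pi/4)/2 on |1>.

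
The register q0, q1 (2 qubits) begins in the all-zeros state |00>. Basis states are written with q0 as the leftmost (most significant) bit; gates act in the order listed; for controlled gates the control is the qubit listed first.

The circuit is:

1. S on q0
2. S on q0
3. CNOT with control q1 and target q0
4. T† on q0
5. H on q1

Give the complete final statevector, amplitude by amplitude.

The resulting statevector has amplitude sqrt(2)/2 on |00>, sqrt(2)/2 on |01>, 0 on |10>, 0 on |11>.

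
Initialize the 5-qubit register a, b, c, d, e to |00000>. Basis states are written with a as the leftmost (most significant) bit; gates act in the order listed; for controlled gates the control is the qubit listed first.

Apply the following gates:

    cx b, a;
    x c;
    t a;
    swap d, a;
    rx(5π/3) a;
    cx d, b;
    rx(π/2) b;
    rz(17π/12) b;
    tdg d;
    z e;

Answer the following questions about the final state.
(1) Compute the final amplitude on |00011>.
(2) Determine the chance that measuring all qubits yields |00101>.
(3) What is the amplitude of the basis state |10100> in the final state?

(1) |00011> carries amplitude 0 in the final state.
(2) A full measurement returns |00101> with probability 0.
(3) |10100> carries amplitude sqrt(2)*exp(19*I*pi/24)/4 in the final state.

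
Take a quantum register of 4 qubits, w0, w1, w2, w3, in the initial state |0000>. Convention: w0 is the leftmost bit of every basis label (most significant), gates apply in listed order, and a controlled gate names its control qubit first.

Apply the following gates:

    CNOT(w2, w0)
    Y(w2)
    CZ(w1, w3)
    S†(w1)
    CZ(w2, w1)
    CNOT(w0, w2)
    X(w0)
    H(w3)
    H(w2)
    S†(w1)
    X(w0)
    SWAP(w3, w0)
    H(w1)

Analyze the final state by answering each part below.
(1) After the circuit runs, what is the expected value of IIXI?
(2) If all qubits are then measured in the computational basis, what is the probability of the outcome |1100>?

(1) In the final state, IIXI has expectation -1.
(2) The probability of measuring |1100> is 1/8.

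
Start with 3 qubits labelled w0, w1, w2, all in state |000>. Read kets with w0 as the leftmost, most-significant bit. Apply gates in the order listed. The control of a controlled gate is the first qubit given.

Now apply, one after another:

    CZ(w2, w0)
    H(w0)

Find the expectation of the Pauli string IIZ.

The observable IIZ averages to 1.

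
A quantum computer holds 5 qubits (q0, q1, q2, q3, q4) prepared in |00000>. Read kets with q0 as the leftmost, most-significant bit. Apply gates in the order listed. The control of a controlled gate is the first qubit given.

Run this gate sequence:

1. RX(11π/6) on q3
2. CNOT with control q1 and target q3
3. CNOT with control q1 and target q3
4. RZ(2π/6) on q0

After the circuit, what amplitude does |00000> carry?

|00000> carries amplitude (sqrt(2) + sqrt(6))*exp(5*I*pi/6)/4 in the final state. Key observation: steps 2-3 multiply out to the identity, so the circuit reduces to the remaining gates.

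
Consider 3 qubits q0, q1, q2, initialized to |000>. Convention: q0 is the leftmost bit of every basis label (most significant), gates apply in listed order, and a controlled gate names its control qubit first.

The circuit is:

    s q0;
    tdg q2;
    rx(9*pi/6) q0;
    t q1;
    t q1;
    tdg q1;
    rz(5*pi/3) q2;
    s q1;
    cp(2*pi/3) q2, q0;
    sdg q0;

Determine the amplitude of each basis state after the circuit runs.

The resulting statevector has amplitude sqrt(2)*exp(I*pi/6)/2 on |000>, sqrt(2)*exp(I*pi/6)/2 on |100>, and 0 on every other basis state.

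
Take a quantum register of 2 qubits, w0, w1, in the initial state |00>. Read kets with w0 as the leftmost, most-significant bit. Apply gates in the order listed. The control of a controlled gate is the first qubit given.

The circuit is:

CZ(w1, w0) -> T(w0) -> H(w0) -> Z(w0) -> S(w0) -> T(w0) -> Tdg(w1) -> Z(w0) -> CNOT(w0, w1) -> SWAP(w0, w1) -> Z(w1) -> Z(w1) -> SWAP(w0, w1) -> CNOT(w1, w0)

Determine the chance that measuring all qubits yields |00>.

The probability of measuring |00> is 1/2.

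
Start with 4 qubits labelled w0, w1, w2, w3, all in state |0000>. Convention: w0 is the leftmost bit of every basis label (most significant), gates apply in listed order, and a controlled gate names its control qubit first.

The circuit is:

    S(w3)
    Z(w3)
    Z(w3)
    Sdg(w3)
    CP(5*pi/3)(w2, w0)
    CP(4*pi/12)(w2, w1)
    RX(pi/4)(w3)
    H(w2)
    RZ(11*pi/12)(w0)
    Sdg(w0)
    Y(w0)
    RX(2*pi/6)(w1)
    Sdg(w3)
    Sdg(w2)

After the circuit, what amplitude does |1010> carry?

The amplitude on |1010> is -sqrt(6*sqrt(2) + 12)*exp(13*I*pi/24)/8. Key observation: the block from step 1 through step 4 cancels to the identity and can be dropped.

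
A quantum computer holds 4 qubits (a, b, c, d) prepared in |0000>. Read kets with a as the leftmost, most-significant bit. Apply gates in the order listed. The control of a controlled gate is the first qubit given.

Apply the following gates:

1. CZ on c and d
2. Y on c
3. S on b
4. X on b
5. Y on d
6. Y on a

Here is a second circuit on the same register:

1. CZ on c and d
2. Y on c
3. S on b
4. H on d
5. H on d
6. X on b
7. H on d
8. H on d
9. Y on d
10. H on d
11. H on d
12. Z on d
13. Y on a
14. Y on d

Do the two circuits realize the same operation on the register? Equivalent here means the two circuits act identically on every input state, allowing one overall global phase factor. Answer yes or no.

No: there is an input state on which the two circuits produce genuinely different outputs (not merely differing by a phase).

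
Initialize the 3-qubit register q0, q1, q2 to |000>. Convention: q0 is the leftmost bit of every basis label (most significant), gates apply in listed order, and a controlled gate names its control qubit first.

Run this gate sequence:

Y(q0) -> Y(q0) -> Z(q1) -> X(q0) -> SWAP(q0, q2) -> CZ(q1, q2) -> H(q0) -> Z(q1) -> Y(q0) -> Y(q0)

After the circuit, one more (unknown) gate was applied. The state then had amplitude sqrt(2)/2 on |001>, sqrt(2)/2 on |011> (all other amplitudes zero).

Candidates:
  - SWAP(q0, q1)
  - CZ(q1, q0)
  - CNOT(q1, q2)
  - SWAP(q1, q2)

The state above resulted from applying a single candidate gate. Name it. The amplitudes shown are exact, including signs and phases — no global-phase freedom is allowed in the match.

The unique candidate consistent with the amplitudes is SWAP(q0, q1).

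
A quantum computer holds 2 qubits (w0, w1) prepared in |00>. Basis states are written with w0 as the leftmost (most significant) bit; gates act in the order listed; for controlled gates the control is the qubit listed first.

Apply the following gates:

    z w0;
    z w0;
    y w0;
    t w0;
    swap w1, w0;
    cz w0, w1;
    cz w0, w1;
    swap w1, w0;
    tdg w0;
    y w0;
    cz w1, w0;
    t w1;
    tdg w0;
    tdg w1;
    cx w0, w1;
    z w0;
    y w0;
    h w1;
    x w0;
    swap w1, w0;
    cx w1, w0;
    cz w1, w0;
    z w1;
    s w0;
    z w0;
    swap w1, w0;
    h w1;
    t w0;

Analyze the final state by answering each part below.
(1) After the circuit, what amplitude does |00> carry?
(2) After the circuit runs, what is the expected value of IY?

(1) |00> carries amplitude 1/2 + I/2 in the final state.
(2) The observable IY averages to 1.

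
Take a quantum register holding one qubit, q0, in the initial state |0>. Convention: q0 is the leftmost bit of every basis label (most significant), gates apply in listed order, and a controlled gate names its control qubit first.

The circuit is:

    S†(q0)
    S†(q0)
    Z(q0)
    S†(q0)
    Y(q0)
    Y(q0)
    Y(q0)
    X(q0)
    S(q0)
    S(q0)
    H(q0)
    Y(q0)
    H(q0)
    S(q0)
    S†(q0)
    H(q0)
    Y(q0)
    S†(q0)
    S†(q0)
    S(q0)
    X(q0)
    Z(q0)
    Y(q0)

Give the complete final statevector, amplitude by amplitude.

After the circuit, the state carries amplitude -sqrt(2)/2 on |0>, sqrt(2)*I/2 on |1>. Key observation: steps 13-16 multiply out to the identity, so the circuit reduces to the remaining gates.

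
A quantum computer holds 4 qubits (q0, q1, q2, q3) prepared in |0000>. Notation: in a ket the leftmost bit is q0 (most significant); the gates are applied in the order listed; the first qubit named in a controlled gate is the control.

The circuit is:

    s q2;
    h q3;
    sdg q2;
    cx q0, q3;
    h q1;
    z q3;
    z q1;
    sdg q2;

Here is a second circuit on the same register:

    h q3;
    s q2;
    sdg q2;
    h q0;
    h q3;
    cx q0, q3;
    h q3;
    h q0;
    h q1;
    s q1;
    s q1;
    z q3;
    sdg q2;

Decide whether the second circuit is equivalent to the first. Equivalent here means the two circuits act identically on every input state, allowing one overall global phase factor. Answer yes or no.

No — the two circuits implement different unitaries, even allowing a global phase.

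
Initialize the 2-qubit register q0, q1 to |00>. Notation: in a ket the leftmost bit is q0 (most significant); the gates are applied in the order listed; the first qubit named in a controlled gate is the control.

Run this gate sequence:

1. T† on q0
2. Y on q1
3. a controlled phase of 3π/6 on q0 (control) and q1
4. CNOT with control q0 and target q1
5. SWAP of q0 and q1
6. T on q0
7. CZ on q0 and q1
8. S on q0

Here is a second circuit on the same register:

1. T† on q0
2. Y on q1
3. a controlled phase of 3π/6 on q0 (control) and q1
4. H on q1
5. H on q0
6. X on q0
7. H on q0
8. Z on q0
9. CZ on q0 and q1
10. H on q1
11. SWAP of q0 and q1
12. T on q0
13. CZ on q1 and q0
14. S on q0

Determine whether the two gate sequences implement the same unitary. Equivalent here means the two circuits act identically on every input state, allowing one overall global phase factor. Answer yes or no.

Yes — the two circuits implement the same unitary up to a global phase.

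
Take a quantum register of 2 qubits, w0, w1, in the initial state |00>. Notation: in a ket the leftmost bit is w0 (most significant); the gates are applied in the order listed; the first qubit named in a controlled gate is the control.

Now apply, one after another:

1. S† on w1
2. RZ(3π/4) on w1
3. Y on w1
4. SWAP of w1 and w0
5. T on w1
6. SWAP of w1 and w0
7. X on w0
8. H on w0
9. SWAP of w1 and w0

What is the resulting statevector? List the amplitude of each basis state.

After the circuit, the state carries amplitude 0 on |00>, 0 on |01>, sqrt(2)*exp(I*pi/8)/2 on |10>, -sqrt(2)*exp(I*pi/8)/2 on |11>.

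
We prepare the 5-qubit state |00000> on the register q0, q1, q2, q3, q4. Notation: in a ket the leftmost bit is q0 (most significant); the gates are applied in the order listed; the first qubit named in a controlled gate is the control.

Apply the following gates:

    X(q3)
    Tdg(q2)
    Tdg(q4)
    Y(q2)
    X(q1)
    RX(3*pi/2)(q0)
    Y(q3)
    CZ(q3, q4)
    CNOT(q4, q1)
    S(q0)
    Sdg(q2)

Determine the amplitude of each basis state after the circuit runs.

The final amplitudes are sqrt(2)*I/2 on |01100>, -sqrt(2)*I/2 on |11100>, and 0 on every other basis state.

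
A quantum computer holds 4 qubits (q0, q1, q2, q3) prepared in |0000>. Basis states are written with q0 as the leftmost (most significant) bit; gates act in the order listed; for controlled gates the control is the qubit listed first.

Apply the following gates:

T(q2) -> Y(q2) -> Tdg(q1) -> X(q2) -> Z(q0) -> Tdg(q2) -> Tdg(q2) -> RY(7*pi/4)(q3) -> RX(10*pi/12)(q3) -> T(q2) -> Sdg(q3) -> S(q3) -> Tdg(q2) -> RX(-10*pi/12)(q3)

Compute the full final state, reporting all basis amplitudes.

The resulting statevector has amplitude -I*sqrt(sqrt(2) + 2)/2 on |0000>, I*sqrt(2 - sqrt(2))/2 on |0001>, and 0 on every other basis state. Key observation: gates 9-14 undo each other exactly, leaving only the rest of the circuit to track.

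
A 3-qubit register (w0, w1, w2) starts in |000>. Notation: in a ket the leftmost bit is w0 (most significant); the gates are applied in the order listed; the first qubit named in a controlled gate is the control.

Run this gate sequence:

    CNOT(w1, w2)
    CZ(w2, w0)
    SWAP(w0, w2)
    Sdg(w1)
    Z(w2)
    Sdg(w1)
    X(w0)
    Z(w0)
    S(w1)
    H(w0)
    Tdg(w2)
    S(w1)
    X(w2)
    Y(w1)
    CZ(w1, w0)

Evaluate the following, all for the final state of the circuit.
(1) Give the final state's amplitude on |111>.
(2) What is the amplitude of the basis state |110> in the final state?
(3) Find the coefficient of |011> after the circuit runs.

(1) The final state's coefficient on |111> equals -sqrt(2)*I/2.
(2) The amplitude on |110> is 0.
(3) The final state's coefficient on |011> equals -sqrt(2)*I/2.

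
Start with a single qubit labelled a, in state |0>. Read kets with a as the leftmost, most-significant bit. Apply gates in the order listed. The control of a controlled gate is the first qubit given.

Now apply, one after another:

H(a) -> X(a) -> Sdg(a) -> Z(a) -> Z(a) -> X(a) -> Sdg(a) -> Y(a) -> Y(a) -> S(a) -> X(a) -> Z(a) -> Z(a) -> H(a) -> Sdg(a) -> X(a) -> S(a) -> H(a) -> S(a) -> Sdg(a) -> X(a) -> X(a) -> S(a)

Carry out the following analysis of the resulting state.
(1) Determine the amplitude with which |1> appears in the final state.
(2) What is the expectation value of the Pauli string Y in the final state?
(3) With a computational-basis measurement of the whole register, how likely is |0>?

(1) The amplitude on |1> is sqrt(2)/2. Key observation: the block from step 6 through step 11 cancels to the identity and can be dropped.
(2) The observable Y averages to 0.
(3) A full measurement returns |0> with probability 1/2.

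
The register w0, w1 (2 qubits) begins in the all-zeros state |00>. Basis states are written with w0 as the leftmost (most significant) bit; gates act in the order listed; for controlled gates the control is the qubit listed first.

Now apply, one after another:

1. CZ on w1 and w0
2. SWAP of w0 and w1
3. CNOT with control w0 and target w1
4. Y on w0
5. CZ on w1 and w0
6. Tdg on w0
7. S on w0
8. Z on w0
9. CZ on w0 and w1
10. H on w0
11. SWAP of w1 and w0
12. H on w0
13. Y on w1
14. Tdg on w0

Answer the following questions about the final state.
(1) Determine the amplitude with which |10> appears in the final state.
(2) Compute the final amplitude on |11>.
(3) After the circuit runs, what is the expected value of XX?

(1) |10> carries amplitude 1/2 in the final state.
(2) The final state's coefficient on |11> equals 1/2.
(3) In the final state, XX has expectation sqrt(2)/2.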